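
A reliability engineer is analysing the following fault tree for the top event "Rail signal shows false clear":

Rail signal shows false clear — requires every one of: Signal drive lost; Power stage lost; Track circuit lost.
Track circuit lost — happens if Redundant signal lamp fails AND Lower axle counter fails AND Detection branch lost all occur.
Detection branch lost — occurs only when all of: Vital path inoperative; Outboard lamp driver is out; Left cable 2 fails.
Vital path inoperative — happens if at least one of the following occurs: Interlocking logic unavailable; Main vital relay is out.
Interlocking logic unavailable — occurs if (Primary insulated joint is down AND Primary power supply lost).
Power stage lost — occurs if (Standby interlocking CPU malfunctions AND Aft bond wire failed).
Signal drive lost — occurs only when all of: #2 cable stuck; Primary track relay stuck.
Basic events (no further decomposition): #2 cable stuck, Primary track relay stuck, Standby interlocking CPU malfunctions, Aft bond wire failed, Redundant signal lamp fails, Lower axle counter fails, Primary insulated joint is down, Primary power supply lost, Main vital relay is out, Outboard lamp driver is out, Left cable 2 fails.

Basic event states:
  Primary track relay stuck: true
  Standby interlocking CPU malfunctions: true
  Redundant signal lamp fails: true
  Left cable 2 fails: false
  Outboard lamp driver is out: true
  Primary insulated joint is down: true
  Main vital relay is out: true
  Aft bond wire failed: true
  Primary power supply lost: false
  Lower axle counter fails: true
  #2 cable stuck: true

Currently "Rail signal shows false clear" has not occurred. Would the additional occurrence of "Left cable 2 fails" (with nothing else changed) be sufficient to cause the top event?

Yes

Counterfactual: set "Left cable 2 fails" to occurred.
Signal drive lost [AND]: #2 cable stuck=occurs, Primary track relay stuck=occurs → all inputs occur → occurs.
Power stage lost [AND]: Standby interlocking CPU malfunctions=occurs, Aft bond wire failed=occurs → all inputs occur → occurs.
Interlocking logic unavailable [AND]: Primary insulated joint is down=occurs, Primary power supply lost=not → not all inputs occur → does not occur.
Vital path inoperative [OR]: Interlocking logic unavailable=not, Main vital relay is out=occurs → at least one input occurs → occurs.
Detection branch lost [AND]: Vital path inoperative=occurs, Outboard lamp driver is out=occurs, Left cable 2 fails=occurs → all inputs occur → occurs.
Track circuit lost [AND]: Redundant signal lamp fails=occurs, Lower axle counter fails=occurs, Detection branch lost=occurs → all inputs occur → occurs.
Rail signal shows false clear [AND]: Signal drive lost=occurs, Power stage lost=occurs, Track circuit lost=occurs → all inputs occur → occurs.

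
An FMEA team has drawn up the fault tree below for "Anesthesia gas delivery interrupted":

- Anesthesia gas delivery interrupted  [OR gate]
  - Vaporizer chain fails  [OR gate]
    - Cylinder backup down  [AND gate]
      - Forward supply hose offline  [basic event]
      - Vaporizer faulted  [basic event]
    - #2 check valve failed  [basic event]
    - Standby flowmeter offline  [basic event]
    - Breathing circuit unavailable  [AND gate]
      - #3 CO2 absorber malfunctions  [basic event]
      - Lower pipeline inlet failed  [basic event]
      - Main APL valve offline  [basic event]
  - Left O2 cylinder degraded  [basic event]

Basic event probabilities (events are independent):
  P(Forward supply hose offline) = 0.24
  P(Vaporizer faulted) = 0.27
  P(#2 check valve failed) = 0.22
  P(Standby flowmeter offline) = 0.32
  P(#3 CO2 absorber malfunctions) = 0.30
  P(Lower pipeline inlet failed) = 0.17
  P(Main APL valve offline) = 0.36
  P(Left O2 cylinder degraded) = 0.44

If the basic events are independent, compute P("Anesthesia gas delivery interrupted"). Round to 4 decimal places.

0.7273

P(Cylinder backup down) [AND] = 0.24 × 0.27 = 0.064800
P(Breathing circuit unavailable) [AND] = 0.30 × 0.17 × 0.36 = 0.018360
P(Vaporizer chain fails) [OR] = 1 − (1−0.064800) × (1−0.22) × (1−0.32) × (1−0.018360) = 0.513077
P(Anesthesia gas delivery interrupted) [OR] = 1 − (1−0.513077) × (1−0.44) = 0.727323
Rounded to 4 decimal places: P(Anesthesia gas delivery interrupted) ≈ 0.7273.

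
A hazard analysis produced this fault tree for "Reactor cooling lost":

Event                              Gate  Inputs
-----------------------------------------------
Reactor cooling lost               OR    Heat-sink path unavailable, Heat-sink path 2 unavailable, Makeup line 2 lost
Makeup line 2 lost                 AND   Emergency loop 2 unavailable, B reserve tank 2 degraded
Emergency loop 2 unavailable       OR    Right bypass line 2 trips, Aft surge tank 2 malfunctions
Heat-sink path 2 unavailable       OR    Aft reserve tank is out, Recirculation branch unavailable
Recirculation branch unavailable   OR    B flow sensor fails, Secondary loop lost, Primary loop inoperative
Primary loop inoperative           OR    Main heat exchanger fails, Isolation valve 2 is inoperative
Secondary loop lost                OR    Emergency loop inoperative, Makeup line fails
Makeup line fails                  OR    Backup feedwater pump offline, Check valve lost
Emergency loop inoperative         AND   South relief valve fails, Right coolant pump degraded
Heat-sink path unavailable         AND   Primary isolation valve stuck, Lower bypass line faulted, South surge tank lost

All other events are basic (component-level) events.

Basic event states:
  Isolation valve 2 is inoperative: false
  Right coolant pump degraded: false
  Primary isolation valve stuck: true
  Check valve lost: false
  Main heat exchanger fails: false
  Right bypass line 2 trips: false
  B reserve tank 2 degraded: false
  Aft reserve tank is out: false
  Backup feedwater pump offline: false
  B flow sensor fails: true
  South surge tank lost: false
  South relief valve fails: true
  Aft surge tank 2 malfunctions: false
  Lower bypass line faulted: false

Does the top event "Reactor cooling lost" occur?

Heat-sink path unavailable [AND]: Primary isolation valve stuck=occurs, Lower bypass line faulted=not, South surge tank lost=not → not all inputs occur → does not occur.
Emergency loop inoperative [AND]: South relief valve fails=occurs, Right coolant pump degraded=not → not all inputs occur → does not occur.
Makeup line fails [OR]: Backup feedwater pump offline=not, Check valve lost=not → no input occurs → does not occur.
Secondary loop lost [OR]: Emergency loop inoperative=not, Makeup line fails=not → no input occurs → does not occur.
Primary loop inoperative [OR]: Main heat exchanger fails=not, Isolation valve 2 is inoperative=not → no input occurs → does not occur.
Recirculation branch unavailable [OR]: B flow sensor fails=occurs, Secondary loop lost=not, Primary loop inoperative=not → at least one input occurs → occurs.
Heat-sink path 2 unavailable [OR]: Aft reserve tank is out=not, Recirculation branch unavailable=occurs → at least one input occurs → occurs.
Emergency loop 2 unavailable [OR]: Right bypass line 2 trips=not, Aft surge tank 2 malfunctions=not → no input occurs → does not occur.
Makeup line 2 lost [AND]: Emergency loop 2 unavailable=not, B reserve tank 2 degraded=not → not all inputs occur → does not occur.
Reactor cooling lost [OR]: Heat-sink path unavailable=not, Heat-sink path 2 unavailable=occurs, Makeup line 2 lost=not → at least one input occurs → occurs.

Yes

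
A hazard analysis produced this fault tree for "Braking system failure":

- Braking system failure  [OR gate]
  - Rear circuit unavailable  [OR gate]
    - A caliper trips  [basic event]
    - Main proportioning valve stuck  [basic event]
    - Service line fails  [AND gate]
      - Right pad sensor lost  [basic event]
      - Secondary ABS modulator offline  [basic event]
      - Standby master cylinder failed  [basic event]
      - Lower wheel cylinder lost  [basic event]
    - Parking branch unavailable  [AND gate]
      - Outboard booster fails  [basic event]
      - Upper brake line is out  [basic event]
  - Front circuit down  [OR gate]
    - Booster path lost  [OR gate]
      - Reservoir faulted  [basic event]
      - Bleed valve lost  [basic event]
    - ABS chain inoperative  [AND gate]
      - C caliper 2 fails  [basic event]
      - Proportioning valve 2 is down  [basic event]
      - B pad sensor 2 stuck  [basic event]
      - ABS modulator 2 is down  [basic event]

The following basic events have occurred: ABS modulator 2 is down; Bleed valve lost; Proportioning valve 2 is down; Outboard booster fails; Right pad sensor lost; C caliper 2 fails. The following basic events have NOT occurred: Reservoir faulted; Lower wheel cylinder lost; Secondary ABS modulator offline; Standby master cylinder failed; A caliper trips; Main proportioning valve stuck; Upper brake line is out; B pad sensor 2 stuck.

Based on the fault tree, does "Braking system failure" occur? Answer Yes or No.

Yes

Service line fails [AND]: Right pad sensor lost=occurs, Secondary ABS modulator offline=not, Standby master cylinder failed=not, Lower wheel cylinder lost=not → not all inputs occur → does not occur.
Parking branch unavailable [AND]: Outboard booster fails=occurs, Upper brake line is out=not → not all inputs occur → does not occur.
Rear circuit unavailable [OR]: A caliper trips=not, Main proportioning valve stuck=not, Service line fails=not, Parking branch unavailable=not → no input occurs → does not occur.
Booster path lost [OR]: Reservoir faulted=not, Bleed valve lost=occurs → at least one input occurs → occurs.
ABS chain inoperative [AND]: C caliper 2 fails=occurs, Proportioning valve 2 is down=occurs, B pad sensor 2 stuck=not, ABS modulator 2 is down=occurs → not all inputs occur → does not occur.
Front circuit down [OR]: Booster path lost=occurs, ABS chain inoperative=not → at least one input occurs → occurs.
Braking system failure [OR]: Rear circuit unavailable=not, Front circuit down=occurs → at least one input occurs → occurs.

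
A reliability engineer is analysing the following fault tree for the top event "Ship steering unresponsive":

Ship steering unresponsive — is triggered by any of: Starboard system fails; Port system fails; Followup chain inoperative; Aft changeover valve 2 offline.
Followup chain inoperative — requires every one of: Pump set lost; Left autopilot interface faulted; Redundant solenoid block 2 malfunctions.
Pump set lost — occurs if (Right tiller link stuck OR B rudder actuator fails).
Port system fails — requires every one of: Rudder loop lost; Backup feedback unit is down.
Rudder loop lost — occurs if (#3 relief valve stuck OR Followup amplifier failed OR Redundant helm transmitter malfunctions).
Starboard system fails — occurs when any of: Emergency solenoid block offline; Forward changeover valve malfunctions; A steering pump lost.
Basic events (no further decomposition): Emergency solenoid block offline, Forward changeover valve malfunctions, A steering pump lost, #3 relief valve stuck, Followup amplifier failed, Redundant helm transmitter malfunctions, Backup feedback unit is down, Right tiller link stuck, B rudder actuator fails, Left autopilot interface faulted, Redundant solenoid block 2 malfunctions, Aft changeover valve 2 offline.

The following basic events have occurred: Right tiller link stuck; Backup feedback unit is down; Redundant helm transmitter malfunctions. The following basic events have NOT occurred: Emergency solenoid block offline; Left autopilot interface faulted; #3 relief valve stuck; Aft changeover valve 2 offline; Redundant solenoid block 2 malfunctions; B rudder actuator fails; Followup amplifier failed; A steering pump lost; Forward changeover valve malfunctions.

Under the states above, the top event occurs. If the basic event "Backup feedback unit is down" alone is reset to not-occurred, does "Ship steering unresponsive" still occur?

No

Counterfactual: set "Backup feedback unit is down" to not occurred.
Starboard system fails [OR]: Emergency solenoid block offline=not, Forward changeover valve malfunctions=not, A steering pump lost=not → no input occurs → does not occur.
Rudder loop lost [OR]: #3 relief valve stuck=not, Followup amplifier failed=not, Redundant helm transmitter malfunctions=occurs → at least one input occurs → occurs.
Port system fails [AND]: Rudder loop lost=occurs, Backup feedback unit is down=not → not all inputs occur → does not occur.
Pump set lost [OR]: Right tiller link stuck=occurs, B rudder actuator fails=not → at least one input occurs → occurs.
Followup chain inoperative [AND]: Pump set lost=occurs, Left autopilot interface faulted=not, Redundant solenoid block 2 malfunctions=not → not all inputs occur → does not occur.
Ship steering unresponsive [OR]: Starboard system fails=not, Port system fails=not, Followup chain inoperative=not, Aft changeover valve 2 offline=not → no input occurs → does not occur.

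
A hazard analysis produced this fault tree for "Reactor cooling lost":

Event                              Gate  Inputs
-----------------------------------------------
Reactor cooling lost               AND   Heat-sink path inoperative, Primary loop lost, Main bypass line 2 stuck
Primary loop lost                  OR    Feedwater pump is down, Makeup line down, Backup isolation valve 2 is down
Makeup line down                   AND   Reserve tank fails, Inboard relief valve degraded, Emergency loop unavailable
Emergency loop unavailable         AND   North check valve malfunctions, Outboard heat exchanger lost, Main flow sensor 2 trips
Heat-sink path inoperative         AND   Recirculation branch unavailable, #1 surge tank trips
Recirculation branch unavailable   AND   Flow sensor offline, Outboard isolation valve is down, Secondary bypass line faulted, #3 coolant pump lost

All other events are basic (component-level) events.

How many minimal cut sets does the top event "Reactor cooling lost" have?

Recirculation branch unavailable [AND]: one cut set from each child combined → 1 × 1 × 1 × 1 = 1 cut set(s).
Heat-sink path inoperative [AND]: one cut set from each child combined → 1 × 1 = 1 cut set(s).
Emergency loop unavailable [AND]: one cut set from each child combined → 1 × 1 × 1 = 1 cut set(s).
Makeup line down [AND]: one cut set from each child combined → 1 × 1 × 1 = 1 cut set(s).
Primary loop lost [OR]: union of children's cut sets → 3 cut set(s).
Reactor cooling lost [AND]: one cut set from each child combined → 1 × 3 × 1 = 3 cut set(s).
Minimal cut sets: {#1 surge tank trips, #3 coolant pump lost, Feedwater pump is down, Flow sensor offline, Main bypass line 2 stuck, Outboard isolation valve is down, Secondary bypass line faulted}; {#1 surge tank trips, #3 coolant pump lost, Flow sensor offline, Inboard relief valve degraded, Main bypass line 2 stuck, Main flow sensor 2 trips, North check valve malfunctions, Outboard heat exchanger lost, Outboard isolation valve is down, Reserve tank fails, Secondary bypass line faulted}; {#1 surge tank trips, #3 coolant pump lost, Backup isolation valve 2 is down, Flow sensor offline, Main bypass line 2 stuck, Outboard isolation valve is down, Secondary bypass line faulted}.

3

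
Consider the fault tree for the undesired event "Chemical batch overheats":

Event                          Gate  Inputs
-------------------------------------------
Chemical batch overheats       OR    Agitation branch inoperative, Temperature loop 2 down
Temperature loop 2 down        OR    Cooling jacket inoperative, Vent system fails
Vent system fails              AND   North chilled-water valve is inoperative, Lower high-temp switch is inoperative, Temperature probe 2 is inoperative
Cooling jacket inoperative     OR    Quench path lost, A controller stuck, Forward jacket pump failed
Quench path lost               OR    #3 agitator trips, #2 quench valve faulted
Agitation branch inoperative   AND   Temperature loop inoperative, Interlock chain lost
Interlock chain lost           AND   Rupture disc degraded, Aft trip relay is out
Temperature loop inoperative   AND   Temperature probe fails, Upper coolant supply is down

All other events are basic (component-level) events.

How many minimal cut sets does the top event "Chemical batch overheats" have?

Temperature loop inoperative [AND]: one cut set from each child combined → 1 × 1 = 1 cut set(s).
Interlock chain lost [AND]: one cut set from each child combined → 1 × 1 = 1 cut set(s).
Agitation branch inoperative [AND]: one cut set from each child combined → 1 × 1 = 1 cut set(s).
Quench path lost [OR]: union of children's cut sets → 2 cut set(s).
Cooling jacket inoperative [OR]: union of children's cut sets → 4 cut set(s).
Vent system fails [AND]: one cut set from each child combined → 1 × 1 × 1 = 1 cut set(s).
Temperature loop 2 down [OR]: union of children's cut sets → 5 cut set(s).
Chemical batch overheats [OR]: union of children's cut sets → 6 cut set(s).
Minimal cut sets: {Aft trip relay is out, Rupture disc degraded, Temperature probe fails, Upper coolant supply is down}; {#3 agitator trips}; {#2 quench valve faulted}; {A controller stuck}; {Forward jacket pump failed}; {Lower high-temp switch is inoperative, North chilled-water valve is inoperative, Temperature probe 2 is inoperative}.

6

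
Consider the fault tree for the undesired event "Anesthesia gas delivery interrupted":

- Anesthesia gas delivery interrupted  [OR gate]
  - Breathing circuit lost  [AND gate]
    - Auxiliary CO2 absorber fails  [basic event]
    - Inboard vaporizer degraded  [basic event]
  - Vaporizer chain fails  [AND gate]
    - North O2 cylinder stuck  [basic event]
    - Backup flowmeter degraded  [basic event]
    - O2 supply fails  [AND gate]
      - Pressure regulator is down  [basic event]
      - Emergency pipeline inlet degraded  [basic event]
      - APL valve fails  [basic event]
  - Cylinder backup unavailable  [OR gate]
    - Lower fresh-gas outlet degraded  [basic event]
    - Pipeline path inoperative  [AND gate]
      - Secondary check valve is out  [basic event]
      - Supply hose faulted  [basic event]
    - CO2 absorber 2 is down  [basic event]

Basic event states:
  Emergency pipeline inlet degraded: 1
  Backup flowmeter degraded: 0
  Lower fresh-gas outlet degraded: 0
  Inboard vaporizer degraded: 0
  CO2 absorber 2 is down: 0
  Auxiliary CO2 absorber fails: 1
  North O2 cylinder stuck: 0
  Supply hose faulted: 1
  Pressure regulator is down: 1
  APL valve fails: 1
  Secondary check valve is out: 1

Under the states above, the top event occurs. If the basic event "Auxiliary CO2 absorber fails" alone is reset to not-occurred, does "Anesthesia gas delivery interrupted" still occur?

Counterfactual: set "Auxiliary CO2 absorber fails" to not occurred.
Breathing circuit lost [AND]: Auxiliary CO2 absorber fails=not, Inboard vaporizer degraded=not → not all inputs occur → does not occur.
O2 supply fails [AND]: Pressure regulator is down=occurs, Emergency pipeline inlet degraded=occurs, APL valve fails=occurs → all inputs occur → occurs.
Vaporizer chain fails [AND]: North O2 cylinder stuck=not, Backup flowmeter degraded=not, O2 supply fails=occurs → not all inputs occur → does not occur.
Pipeline path inoperative [AND]: Secondary check valve is out=occurs, Supply hose faulted=occurs → all inputs occur → occurs.
Cylinder backup unavailable [OR]: Lower fresh-gas outlet degraded=not, Pipeline path inoperative=occurs, CO2 absorber 2 is down=not → at least one input occurs → occurs.
Anesthesia gas delivery interrupted [OR]: Breathing circuit lost=not, Vaporizer chain fails=not, Cylinder backup unavailable=occurs → at least one input occurs → occurs.

Yes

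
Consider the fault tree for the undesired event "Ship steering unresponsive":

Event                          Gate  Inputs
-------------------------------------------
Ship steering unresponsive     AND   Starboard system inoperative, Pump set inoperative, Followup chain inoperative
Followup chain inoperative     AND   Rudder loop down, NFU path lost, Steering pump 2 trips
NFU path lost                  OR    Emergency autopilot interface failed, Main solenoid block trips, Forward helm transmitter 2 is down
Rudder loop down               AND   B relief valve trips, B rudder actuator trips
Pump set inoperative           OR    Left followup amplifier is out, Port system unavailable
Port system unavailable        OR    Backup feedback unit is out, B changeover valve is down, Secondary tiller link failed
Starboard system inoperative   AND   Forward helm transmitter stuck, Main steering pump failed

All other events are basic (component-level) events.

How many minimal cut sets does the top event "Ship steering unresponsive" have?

Starboard system inoperative [AND]: one cut set from each child combined → 1 × 1 = 1 cut set(s).
Port system unavailable [OR]: union of children's cut sets → 3 cut set(s).
Pump set inoperative [OR]: union of children's cut sets → 4 cut set(s).
Rudder loop down [AND]: one cut set from each child combined → 1 × 1 = 1 cut set(s).
NFU path lost [OR]: union of children's cut sets → 3 cut set(s).
Followup chain inoperative [AND]: one cut set from each child combined → 1 × 3 × 1 = 3 cut set(s).
Ship steering unresponsive [AND]: one cut set from each child combined → 1 × 4 × 3 = 12 cut set(s).

12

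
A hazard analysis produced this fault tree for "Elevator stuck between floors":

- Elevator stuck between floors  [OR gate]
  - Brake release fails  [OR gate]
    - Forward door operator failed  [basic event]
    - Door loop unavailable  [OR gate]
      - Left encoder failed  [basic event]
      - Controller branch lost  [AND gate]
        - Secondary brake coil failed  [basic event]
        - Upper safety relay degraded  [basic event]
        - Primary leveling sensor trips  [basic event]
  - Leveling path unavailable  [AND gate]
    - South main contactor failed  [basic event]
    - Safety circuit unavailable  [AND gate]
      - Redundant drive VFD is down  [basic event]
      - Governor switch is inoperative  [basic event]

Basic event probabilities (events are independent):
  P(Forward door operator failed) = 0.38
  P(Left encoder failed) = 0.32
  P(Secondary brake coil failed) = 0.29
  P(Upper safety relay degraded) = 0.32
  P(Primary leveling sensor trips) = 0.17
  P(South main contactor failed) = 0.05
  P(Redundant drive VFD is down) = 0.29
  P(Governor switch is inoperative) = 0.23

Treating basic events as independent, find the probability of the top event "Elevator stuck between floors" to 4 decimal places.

0.5864

P(Controller branch lost) [AND] = 0.29 × 0.32 × 0.17 = 0.015776
P(Door loop unavailable) [OR] = 1 − (1−0.32) × (1−0.015776) = 0.330728
P(Brake release fails) [OR] = 1 − (1−0.38) × (1−0.330728) = 0.585051
P(Safety circuit unavailable) [AND] = 0.29 × 0.23 = 0.066700
P(Leveling path unavailable) [AND] = 0.05 × 0.066700 = 0.003335
P(Elevator stuck between floors) [OR] = 1 − (1−0.585051) × (1−0.003335) = 0.586435
Rounded to 4 decimal places: P(Elevator stuck between floors) ≈ 0.5864.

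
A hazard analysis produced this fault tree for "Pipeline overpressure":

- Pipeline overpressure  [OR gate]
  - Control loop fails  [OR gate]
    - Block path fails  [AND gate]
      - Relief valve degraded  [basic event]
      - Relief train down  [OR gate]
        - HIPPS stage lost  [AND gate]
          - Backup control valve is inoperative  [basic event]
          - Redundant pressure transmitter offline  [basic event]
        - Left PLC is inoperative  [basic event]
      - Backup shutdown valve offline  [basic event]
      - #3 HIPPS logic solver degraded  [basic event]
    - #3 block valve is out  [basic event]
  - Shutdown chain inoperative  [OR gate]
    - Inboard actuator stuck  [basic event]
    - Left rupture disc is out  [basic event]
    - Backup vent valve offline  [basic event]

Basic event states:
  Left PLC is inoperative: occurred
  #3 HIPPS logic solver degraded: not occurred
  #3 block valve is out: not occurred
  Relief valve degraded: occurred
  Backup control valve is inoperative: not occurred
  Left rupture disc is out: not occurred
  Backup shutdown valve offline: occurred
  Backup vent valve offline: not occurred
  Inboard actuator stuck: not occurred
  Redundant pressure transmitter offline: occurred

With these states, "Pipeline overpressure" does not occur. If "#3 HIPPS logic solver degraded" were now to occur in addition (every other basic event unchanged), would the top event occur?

Yes

Counterfactual: set "#3 HIPPS logic solver degraded" to occurred.
HIPPS stage lost [AND]: Backup control valve is inoperative=not, Redundant pressure transmitter offline=occurs → not all inputs occur → does not occur.
Relief train down [OR]: HIPPS stage lost=not, Left PLC is inoperative=occurs → at least one input occurs → occurs.
Block path fails [AND]: Relief valve degraded=occurs, Relief train down=occurs, Backup shutdown valve offline=occurs, #3 HIPPS logic solver degraded=occurs → all inputs occur → occurs.
Control loop fails [OR]: Block path fails=occurs, #3 block valve is out=not → at least one input occurs → occurs.
Shutdown chain inoperative [OR]: Inboard actuator stuck=not, Left rupture disc is out=not, Backup vent valve offline=not → no input occurs → does not occur.
Pipeline overpressure [OR]: Control loop fails=occurs, Shutdown chain inoperative=not → at least one input occurs → occurs.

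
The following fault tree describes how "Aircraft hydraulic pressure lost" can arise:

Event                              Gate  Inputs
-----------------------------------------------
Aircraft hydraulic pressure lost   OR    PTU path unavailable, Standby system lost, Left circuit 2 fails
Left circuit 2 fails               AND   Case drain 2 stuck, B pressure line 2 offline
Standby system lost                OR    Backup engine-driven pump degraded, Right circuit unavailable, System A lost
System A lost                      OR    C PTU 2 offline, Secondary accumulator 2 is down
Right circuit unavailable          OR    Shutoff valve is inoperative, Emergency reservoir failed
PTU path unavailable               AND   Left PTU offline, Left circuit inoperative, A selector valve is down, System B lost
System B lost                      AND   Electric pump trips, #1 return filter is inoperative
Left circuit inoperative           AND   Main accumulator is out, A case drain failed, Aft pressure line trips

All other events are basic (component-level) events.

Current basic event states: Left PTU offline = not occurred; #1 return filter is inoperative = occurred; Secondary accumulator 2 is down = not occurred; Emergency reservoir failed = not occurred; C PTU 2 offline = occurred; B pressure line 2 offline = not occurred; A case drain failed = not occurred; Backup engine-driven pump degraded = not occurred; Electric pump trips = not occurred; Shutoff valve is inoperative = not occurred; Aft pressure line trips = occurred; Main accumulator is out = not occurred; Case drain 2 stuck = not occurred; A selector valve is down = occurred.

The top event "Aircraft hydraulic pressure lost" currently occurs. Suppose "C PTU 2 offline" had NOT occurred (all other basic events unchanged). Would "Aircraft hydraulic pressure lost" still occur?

No

Counterfactual: set "C PTU 2 offline" to not occurred.
Left circuit inoperative [AND]: Main accumulator is out=not, A case drain failed=not, Aft pressure line trips=occurs → not all inputs occur → does not occur.
System B lost [AND]: Electric pump trips=not, #1 return filter is inoperative=occurs → not all inputs occur → does not occur.
PTU path unavailable [AND]: Left PTU offline=not, Left circuit inoperative=not, A selector valve is down=occurs, System B lost=not → not all inputs occur → does not occur.
Right circuit unavailable [OR]: Shutoff valve is inoperative=not, Emergency reservoir failed=not → no input occurs → does not occur.
System A lost [OR]: C PTU 2 offline=not, Secondary accumulator 2 is down=not → no input occurs → does not occur.
Standby system lost [OR]: Backup engine-driven pump degraded=not, Right circuit unavailable=not, System A lost=not → no input occurs → does not occur.
Left circuit 2 fails [AND]: Case drain 2 stuck=not, B pressure line 2 offline=not → not all inputs occur → does not occur.
Aircraft hydraulic pressure lost [OR]: PTU path unavailable=not, Standby system lost=not, Left circuit 2 fails=not → no input occurs → does not occur.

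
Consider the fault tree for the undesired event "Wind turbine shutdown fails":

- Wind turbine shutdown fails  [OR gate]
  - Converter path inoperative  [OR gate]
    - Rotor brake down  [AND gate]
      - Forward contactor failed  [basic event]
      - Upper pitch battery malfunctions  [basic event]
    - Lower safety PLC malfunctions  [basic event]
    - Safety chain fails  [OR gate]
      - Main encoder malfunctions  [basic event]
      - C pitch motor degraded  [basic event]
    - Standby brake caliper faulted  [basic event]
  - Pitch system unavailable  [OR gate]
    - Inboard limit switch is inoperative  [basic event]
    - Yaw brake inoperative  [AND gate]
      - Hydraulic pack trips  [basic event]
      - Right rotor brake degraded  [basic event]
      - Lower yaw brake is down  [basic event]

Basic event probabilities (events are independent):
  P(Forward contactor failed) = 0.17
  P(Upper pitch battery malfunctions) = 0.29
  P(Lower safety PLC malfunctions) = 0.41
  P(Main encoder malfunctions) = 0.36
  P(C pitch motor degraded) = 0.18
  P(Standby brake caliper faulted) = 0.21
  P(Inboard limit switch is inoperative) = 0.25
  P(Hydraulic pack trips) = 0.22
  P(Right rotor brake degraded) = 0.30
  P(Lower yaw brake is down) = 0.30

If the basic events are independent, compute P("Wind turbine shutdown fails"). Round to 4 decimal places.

P(Rotor brake down) [AND] = 0.17 × 0.29 = 0.049300
P(Safety chain fails) [OR] = 1 − (1−0.36) × (1−0.18) = 0.475200
P(Converter path inoperative) [OR] = 1 − (1−0.049300) × (1−0.41) × (1−0.475200) × (1−0.21) = 0.767450
P(Yaw brake inoperative) [AND] = 0.22 × 0.30 × 0.30 = 0.019800
P(Pitch system unavailable) [OR] = 1 − (1−0.25) × (1−0.019800) = 0.264850
P(Wind turbine shutdown fails) [OR] = 1 − (1−0.767450) × (1−0.264850) = 0.829041
Rounded to 4 decimal places: P(Wind turbine shutdown fails) ≈ 0.8290.

0.8290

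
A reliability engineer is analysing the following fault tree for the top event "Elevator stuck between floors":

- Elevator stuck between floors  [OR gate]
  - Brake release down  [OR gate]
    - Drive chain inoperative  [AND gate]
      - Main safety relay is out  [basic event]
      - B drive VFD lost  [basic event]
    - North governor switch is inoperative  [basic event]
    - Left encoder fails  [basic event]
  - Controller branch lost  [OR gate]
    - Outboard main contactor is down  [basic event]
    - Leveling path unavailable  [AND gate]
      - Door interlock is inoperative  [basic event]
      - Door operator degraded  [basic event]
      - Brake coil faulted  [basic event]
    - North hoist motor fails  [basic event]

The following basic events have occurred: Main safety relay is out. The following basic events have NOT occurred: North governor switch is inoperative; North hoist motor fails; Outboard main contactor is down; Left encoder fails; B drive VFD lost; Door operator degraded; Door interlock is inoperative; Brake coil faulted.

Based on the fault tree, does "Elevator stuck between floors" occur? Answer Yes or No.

No

Drive chain inoperative [AND]: Main safety relay is out=occurs, B drive VFD lost=not → not all inputs occur → does not occur.
Brake release down [OR]: Drive chain inoperative=not, North governor switch is inoperative=not, Left encoder fails=not → no input occurs → does not occur.
Leveling path unavailable [AND]: Door interlock is inoperative=not, Door operator degraded=not, Brake coil faulted=not → not all inputs occur → does not occur.
Controller branch lost [OR]: Outboard main contactor is down=not, Leveling path unavailable=not, North hoist motor fails=not → no input occurs → does not occur.
Elevator stuck between floors [OR]: Brake release down=not, Controller branch lost=not → no input occurs → does not occur.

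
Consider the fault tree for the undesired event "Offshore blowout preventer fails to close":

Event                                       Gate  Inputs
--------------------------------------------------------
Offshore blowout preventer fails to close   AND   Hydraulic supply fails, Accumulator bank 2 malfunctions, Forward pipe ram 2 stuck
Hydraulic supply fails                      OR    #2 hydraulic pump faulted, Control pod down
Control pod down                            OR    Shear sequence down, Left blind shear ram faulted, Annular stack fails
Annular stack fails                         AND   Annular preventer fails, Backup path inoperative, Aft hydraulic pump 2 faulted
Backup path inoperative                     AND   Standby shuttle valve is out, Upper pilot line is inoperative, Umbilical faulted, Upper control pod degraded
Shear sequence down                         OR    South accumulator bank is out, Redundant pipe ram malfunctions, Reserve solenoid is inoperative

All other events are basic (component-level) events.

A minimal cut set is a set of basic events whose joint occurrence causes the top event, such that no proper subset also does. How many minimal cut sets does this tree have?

6

Shear sequence down [OR]: union of children's cut sets → 3 cut set(s).
Backup path inoperative [AND]: one cut set from each child combined → 1 × 1 × 1 × 1 = 1 cut set(s).
Annular stack fails [AND]: one cut set from each child combined → 1 × 1 × 1 = 1 cut set(s).
Control pod down [OR]: union of children's cut sets → 5 cut set(s).
Hydraulic supply fails [OR]: union of children's cut sets → 6 cut set(s).
Offshore blowout preventer fails to close [AND]: one cut set from each child combined → 6 × 1 × 1 = 6 cut set(s).
Minimal cut sets: {#2 hydraulic pump faulted, Accumulator bank 2 malfunctions, Forward pipe ram 2 stuck}; {Accumulator bank 2 malfunctions, Forward pipe ram 2 stuck, South accumulator bank is out}; {Accumulator bank 2 malfunctions, Forward pipe ram 2 stuck, Redundant pipe ram malfunctions}; {Accumulator bank 2 malfunctions, Forward pipe ram 2 stuck, Reserve solenoid is inoperative}; {Accumulator bank 2 malfunctions, Forward pipe ram 2 stuck, Left blind shear ram faulted}; {Accumulator bank 2 malfunctions, Aft hydraulic pump 2 faulted, Annular preventer fails, Forward pipe ram 2 stuck, Standby shuttle valve is out, Umbilical faulted, Upper control pod degraded, Upper pilot line is inoperative}.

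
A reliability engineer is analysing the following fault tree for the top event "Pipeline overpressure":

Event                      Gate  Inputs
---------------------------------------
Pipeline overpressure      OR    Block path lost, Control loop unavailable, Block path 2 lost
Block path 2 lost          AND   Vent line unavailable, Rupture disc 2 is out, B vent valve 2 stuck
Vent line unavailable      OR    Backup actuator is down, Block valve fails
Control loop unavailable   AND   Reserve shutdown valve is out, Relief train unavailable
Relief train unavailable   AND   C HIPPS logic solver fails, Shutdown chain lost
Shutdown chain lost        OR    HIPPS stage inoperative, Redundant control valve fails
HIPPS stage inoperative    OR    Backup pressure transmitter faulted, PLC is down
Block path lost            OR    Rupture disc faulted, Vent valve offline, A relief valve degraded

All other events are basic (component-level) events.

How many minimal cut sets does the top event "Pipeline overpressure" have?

8

Block path lost [OR]: union of children's cut sets → 3 cut set(s).
HIPPS stage inoperative [OR]: union of children's cut sets → 2 cut set(s).
Shutdown chain lost [OR]: union of children's cut sets → 3 cut set(s).
Relief train unavailable [AND]: one cut set from each child combined → 1 × 3 = 3 cut set(s).
Control loop unavailable [AND]: one cut set from each child combined → 1 × 3 = 3 cut set(s).
Vent line unavailable [OR]: union of children's cut sets → 2 cut set(s).
Block path 2 lost [AND]: one cut set from each child combined → 2 × 1 × 1 = 2 cut set(s).
Pipeline overpressure [OR]: union of children's cut sets → 8 cut set(s).
Minimal cut sets: {Rupture disc faulted}; {Vent valve offline}; {A relief valve degraded}; {Backup pressure transmitter faulted, C HIPPS logic solver fails, Reserve shutdown valve is out}; {C HIPPS logic solver fails, PLC is down, Reserve shutdown valve is out}; {C HIPPS logic solver fails, Redundant control valve fails, Reserve shutdown valve is out}; {B vent valve 2 stuck, Backup actuator is down, Rupture disc 2 is out}; {B vent valve 2 stuck, Block valve fails, Rupture disc 2 is out}.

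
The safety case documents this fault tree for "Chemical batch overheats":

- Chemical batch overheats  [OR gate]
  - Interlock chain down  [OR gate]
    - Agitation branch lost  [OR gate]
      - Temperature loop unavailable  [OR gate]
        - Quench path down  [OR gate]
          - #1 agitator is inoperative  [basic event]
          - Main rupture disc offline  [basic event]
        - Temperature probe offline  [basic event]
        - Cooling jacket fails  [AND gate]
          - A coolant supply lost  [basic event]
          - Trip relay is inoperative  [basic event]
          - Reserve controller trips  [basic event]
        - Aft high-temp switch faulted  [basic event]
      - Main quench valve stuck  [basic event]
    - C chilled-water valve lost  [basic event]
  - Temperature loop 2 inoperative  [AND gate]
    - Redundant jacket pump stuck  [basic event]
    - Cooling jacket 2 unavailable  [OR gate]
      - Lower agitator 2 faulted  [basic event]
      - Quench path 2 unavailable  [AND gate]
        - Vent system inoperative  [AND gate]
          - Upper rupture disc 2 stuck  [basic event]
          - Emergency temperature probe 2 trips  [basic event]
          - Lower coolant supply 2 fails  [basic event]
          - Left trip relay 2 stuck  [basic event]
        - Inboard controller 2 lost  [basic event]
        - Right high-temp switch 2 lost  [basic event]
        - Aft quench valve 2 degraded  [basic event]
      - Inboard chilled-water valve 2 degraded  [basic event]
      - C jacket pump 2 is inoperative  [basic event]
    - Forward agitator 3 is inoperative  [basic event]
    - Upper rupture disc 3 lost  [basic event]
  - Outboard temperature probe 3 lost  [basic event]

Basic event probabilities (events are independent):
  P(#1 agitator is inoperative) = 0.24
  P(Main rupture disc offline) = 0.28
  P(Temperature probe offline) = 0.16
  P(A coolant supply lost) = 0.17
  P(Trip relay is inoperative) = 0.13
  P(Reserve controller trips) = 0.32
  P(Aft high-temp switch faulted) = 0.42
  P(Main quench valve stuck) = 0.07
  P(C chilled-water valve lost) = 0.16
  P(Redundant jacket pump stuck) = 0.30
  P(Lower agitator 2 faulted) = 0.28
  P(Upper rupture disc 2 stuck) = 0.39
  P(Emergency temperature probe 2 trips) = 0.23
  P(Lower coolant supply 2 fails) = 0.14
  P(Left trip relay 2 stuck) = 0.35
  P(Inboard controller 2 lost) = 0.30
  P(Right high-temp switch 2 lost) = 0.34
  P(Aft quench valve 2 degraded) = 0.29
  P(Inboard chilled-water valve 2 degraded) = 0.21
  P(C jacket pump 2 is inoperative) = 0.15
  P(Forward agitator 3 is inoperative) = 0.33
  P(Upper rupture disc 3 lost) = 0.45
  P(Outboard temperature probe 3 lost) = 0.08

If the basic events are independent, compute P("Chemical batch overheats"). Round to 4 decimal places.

P(Quench path down) [OR] = 1 − (1−0.24) × (1−0.28) = 0.452800
P(Cooling jacket fails) [AND] = 0.17 × 0.13 × 0.32 = 0.007072
P(Temperature loop unavailable) [OR] = 1 − (1−0.452800) × (1−0.16) × (1−0.007072) × (1−0.42) = 0.735290
P(Agitation branch lost) [OR] = 1 − (1−0.735290) × (1−0.07) = 0.753820
P(Interlock chain down) [OR] = 1 − (1−0.753820) × (1−0.16) = 0.793209
P(Vent system inoperative) [AND] = 0.39 × 0.23 × 0.14 × 0.35 = 0.004395
P(Quench path 2 unavailable) [AND] = 0.004395 × 0.30 × 0.34 × 0.29 = 0.000130
P(Cooling jacket 2 unavailable) [OR] = 1 − (1−0.28) × (1−0.000130) × (1−0.21) × (1−0.15) = 0.516583
P(Temperature loop 2 inoperative) [AND] = 0.30 × 0.516583 × 0.33 × 0.45 = 0.023014
P(Chemical batch overheats) [OR] = 1 − (1−0.793209) × (1−0.023014) × (1−0.08) = 0.814131
Rounded to 4 decimal places: P(Chemical batch overheats) ≈ 0.8141.

0.8141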